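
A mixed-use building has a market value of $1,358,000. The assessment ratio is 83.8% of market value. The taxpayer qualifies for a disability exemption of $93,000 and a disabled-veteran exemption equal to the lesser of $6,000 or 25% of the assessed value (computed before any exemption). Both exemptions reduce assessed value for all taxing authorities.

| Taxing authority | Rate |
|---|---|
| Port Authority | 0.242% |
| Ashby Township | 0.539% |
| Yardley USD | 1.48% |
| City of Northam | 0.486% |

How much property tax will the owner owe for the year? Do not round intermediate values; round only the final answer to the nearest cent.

$28,541.44

Assessed value = $1,358,000 × 0.838 = $1,138,004
Disabled-veteran exemption = min($6,000, 25% × $1,138,004) = min($6,000, $284,501) = $6,000 (dollar cap binds)
Taxable value = $1,138,004 − $93,000 − $6,000 = $1,039,004
Port Authority: $1,039,004 × 0.00242 = $2,514.38968
Ashby Township: $1,039,004 × 0.00539 = $5,600.23156
Yardley USD: $1,039,004 × 0.0148 = $15,377.2592
City of Northam: $1,039,004 × 0.00486 = $5,049.55944
Total = $28,541.43988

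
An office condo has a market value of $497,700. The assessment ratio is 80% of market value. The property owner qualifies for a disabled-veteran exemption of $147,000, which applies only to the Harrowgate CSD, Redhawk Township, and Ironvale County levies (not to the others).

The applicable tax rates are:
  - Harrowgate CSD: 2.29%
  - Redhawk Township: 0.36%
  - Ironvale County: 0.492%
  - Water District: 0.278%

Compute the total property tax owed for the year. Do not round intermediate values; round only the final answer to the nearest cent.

$8,998.33

Assessed value = $497,700 × 0.8 = $398,160
Harrowgate CSD: ($398,160 − $147,000) × 0.0229 = $251,160 × 0.0229 = $5,751.564
Redhawk Township: ($398,160 − $147,000) × 0.0036 = $251,160 × 0.0036 = $904.176
Ironvale County: ($398,160 − $147,000) × 0.00492 = $251,160 × 0.00492 = $1,235.7072
Water District: $398,160 × 0.00278 = $1,106.8848
Total = $8,998.332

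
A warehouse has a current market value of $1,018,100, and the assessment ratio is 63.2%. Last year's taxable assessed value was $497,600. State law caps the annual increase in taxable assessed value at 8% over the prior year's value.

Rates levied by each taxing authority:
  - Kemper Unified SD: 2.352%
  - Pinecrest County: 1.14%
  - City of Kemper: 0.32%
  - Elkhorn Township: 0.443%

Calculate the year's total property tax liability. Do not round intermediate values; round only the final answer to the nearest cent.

$22,866.71

Uncapped assessed value = $1,018,100 × 0.632 = $643,439.2
Cap limit = $497,600 × 1.08 = $537,408
Taxable assessed value = min($643,439.2, $537,408) = $537,408 (cap binds)
Kemper Unified SD: $537,408 × 0.02352 = $12,639.83616
Pinecrest County: $537,408 × 0.0114 = $6,126.4512
City of Kemper: $537,408 × 0.0032 = $1,719.7056
Elkhorn Township: $537,408 × 0.00443 = $2,380.71744
Total = $22,866.7104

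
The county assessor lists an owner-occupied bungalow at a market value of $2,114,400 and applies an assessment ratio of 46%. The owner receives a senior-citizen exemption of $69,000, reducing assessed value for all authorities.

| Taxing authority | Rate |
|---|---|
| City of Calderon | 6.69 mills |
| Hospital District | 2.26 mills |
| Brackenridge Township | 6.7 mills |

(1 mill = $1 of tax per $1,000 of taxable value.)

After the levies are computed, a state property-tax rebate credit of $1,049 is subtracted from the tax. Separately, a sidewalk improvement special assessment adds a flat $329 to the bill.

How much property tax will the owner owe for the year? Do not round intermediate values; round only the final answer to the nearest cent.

$13,421.72

Assessed value = $2,114,400 × 0.46 = $972,624
Taxable value = $972,624 − $69,000 = $903,624
City of Calderon: $903,624 × 0.00669 = $6,045.24456
Hospital District: $903,624 × 0.00226 = $2,042.19024
Brackenridge Township: $903,624 × 0.0067 = $6,054.2808
Levies subtotal = $14,141.7156
After credit = $14,141.7156 − $1,049 = $13,092.7156
Total = $13,092.7156 + $329 = $13,421.7156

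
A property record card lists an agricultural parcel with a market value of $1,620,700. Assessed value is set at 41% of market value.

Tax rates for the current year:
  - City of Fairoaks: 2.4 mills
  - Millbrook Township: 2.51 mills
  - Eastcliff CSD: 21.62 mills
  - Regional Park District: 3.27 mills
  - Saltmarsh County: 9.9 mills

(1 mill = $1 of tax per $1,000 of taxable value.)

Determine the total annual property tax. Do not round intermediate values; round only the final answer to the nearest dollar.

Assessed value = $1,620,700 × 0.41 = $664,487
City of Fairoaks: $664,487 × 0.0024 = $1,594.7688
Millbrook Township: $664,487 × 0.00251 = $1,667.86237
Eastcliff CSD: $664,487 × 0.02162 = $14,366.20894
Regional Park District: $664,487 × 0.00327 = $2,172.87249
Saltmarsh County: $664,487 × 0.0099 = $6,578.4213
Total = $1,594.7688 + $1,667.86237 + $14,366.20894 + $2,172.87249 + $6,578.4213 = $26,380.1339

$26,380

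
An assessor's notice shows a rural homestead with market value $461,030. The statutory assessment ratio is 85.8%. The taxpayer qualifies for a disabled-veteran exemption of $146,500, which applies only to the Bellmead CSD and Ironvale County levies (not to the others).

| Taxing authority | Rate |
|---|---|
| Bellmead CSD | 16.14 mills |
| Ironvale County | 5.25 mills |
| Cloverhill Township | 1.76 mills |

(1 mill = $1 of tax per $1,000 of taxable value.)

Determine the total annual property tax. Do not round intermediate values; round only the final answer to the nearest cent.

$6,023.67

Assessed value = $461,030 × 0.858 = $395,563.74
Bellmead CSD: ($395,563.74 − $146,500) × 0.01614 = $249,063.74 × 0.01614 = $4,019.8887636
Ironvale County: ($395,563.74 − $146,500) × 0.00525 = $249,063.74 × 0.00525 = $1,307.584635
Cloverhill Township: $395,563.74 × 0.00176 = $696.1921824
Total = $6,023.665581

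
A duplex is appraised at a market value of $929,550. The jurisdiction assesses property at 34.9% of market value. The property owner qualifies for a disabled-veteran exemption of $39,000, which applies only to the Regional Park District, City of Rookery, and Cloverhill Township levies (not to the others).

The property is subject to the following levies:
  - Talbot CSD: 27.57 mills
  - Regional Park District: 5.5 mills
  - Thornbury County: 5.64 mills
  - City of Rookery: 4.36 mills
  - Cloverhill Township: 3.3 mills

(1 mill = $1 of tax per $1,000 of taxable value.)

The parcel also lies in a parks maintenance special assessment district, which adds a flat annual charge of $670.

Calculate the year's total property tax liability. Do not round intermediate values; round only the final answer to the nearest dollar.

Assessed value = $929,550 × 0.349 = $324,412.95
Talbot CSD: $324,412.95 × 0.02757 = $8,944.0650315
Regional Park District: ($324,412.95 − $39,000) × 0.0055 = $285,412.95 × 0.0055 = $1,569.771225
Thornbury County: $324,412.95 × 0.00564 = $1,829.689038
City of Rookery: ($324,412.95 − $39,000) × 0.00436 = $285,412.95 × 0.00436 = $1,244.400462
Cloverhill Township: ($324,412.95 − $39,000) × 0.0033 = $285,412.95 × 0.0033 = $941.862735
Levies subtotal = $14,529.7884915
Total = $14,529.7884915 + $670 = $15,199.7884915

$15,200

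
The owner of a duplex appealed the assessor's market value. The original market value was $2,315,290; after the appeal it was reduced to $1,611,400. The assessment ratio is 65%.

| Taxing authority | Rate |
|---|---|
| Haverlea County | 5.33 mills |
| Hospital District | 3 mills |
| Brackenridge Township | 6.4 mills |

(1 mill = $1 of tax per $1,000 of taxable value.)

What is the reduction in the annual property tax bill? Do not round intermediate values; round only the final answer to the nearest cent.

$6,739.39

Old assessed value = $2,315,290 × 0.65 = $1,504,938.5
New assessed value = $1,611,400 × 0.65 = $1,047,410
Combined rate = 0.00533 + 0.003 + 0.0064 = 0.01473
Old tax = $1,504,938.5 × 0.01473 = $22,167.744105
New tax = $1,047,410 × 0.01473 = $15,428.3493
Reduction = $22,167.744105 − $15,428.3493 = $6,739.394805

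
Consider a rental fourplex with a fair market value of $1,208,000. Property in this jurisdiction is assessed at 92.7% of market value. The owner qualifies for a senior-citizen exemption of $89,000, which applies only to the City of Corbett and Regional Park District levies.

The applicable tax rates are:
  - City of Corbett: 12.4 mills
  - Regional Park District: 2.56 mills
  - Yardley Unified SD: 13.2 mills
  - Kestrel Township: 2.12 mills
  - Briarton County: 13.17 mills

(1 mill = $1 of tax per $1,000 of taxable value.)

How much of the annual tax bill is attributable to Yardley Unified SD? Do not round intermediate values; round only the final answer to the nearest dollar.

$14,782

Assessed value = $1,208,000 × 0.927 = $1,119,816
Yardley Unified SD taxable value = $1,119,816 (exemption does not apply)
Yardley Unified SD levy = $1,119,816 × 0.0132 = $14,781.5712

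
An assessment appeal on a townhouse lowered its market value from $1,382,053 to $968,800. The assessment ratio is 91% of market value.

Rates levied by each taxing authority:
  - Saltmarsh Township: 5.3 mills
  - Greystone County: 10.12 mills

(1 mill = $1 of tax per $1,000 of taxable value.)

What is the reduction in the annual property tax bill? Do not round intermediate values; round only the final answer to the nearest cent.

Old assessed value = $1,382,053 × 0.91 = $1,257,668.23
New assessed value = $968,800 × 0.91 = $881,608
Combined rate = 0.0053 + 0.01012 = 0.01542
Old tax = $1,257,668.23 × 0.01542 = $19,393.2441066
New tax = $881,608 × 0.01542 = $13,594.39536
Reduction = $19,393.2441066 − $13,594.39536 = $5,798.8487466

$5,798.85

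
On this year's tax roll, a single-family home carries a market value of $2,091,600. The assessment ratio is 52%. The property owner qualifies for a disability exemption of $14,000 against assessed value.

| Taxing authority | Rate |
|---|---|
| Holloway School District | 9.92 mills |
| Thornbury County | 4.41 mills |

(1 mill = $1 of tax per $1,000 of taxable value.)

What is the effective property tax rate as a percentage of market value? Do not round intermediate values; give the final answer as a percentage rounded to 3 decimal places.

0.736%

Assessed value = $2,091,600 × 0.52 = $1,087,632
Taxable value = $1,087,632 − $14,000 = $1,073,632
Holloway School District: $1,073,632 × 0.00992 = $10,650.42944
Thornbury County: $1,073,632 × 0.00441 = $4,734.71712
Total tax = $15,385.14656
Effective rate = $15,385.14656 ÷ $2,091,600 = 0.736% of market value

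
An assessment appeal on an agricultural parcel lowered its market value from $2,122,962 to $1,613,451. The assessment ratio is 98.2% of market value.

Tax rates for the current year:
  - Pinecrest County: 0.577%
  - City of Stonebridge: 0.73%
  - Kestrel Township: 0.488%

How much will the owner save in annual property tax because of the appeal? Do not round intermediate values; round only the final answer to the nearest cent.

Old assessed value = $2,122,962 × 0.982 = $2,084,748.684
New assessed value = $1,613,451 × 0.982 = $1,584,408.882
Combined rate = 0.00577 + 0.0073 + 0.00488 = 0.01795
Old tax = $2,084,748.684 × 0.01795 = $37,421.2388778
New tax = $1,584,408.882 × 0.01795 = $28,440.1394319
Reduction = $37,421.2388778 − $28,440.1394319 = $8,981.0994459

$8,981.10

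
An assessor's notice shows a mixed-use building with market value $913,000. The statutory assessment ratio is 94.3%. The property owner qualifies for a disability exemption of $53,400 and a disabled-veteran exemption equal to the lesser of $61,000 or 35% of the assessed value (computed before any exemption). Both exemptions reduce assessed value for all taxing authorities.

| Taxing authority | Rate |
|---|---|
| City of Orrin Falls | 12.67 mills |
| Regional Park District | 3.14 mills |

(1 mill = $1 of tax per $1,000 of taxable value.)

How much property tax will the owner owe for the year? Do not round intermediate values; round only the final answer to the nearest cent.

$11,803.10

Assessed value = $913,000 × 0.943 = $860,959
Disabled-veteran exemption = min($61,000, 35% × $860,959) = min($61,000, $301,335.65) = $61,000 (dollar cap binds)
Taxable value = $860,959 − $53,400 − $61,000 = $746,559
City of Orrin Falls: $746,559 × 0.01267 = $9,458.90253
Regional Park District: $746,559 × 0.00314 = $2,344.19526
Total = $11,803.09779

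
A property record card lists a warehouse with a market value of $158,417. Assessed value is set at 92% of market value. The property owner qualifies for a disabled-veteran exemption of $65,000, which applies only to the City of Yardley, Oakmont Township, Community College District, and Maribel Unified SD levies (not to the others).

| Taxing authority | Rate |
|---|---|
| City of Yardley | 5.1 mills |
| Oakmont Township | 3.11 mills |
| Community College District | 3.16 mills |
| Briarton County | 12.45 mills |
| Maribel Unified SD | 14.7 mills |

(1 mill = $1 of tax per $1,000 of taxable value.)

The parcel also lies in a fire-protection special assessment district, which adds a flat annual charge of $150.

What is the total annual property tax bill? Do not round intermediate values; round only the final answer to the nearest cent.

Assessed value = $158,417 × 0.92 = $145,743.64
City of Yardley: ($145,743.64 − $65,000) × 0.0051 = $80,743.64 × 0.0051 = $411.792564
Oakmont Township: ($145,743.64 − $65,000) × 0.00311 = $80,743.64 × 0.00311 = $251.1127204
Community College District: ($145,743.64 − $65,000) × 0.00316 = $80,743.64 × 0.00316 = $255.1499024
Briarton County: $145,743.64 × 0.01245 = $1,814.508318
Maribel Unified SD: ($145,743.64 − $65,000) × 0.0147 = $80,743.64 × 0.0147 = $1,186.931508
Levies subtotal = $3,919.4950128
Total = $3,919.4950128 + $150 = $4,069.4950128

$4,069.50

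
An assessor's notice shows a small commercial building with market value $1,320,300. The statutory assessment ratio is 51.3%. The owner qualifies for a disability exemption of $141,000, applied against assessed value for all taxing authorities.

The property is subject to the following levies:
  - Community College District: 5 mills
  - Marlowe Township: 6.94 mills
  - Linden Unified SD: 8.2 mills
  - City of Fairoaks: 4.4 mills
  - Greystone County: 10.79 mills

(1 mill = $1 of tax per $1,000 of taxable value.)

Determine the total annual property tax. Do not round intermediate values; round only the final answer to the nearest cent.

Assessed value = $1,320,300 × 0.513 = $677,313.9
Taxable value = $677,313.9 − $141,000 = $536,313.9
Community College District: $536,313.9 × 0.005 = $2,681.5695
Marlowe Township: $536,313.9 × 0.00694 = $3,722.018466
Linden Unified SD: $536,313.9 × 0.0082 = $4,397.77398
City of Fairoaks: $536,313.9 × 0.0044 = $2,359.78116
Greystone County: $536,313.9 × 0.01079 = $5,786.826981
Total = $2,681.5695 + $3,722.018466 + $4,397.77398 + $2,359.78116 + $5,786.826981 = $18,947.970087

$18,947.97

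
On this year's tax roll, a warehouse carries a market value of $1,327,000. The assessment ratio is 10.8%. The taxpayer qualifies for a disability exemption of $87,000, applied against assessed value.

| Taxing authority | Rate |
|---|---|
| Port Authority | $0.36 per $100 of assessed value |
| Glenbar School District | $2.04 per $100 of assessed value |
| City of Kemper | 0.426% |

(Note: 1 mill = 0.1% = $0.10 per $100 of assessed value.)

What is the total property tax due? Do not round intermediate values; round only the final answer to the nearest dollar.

$1,591

Assessed value = $1,327,000 × 0.108 = $143,316
Taxable value = $143,316 − $87,000 = $56,316
Port Authority: $56,316 × 0.0036 = $202.7376
Glenbar School District: $56,316 × 0.0204 = $1,148.8464
City of Kemper: $56,316 × 0.00426 = $239.90616
Total = $1,591.49016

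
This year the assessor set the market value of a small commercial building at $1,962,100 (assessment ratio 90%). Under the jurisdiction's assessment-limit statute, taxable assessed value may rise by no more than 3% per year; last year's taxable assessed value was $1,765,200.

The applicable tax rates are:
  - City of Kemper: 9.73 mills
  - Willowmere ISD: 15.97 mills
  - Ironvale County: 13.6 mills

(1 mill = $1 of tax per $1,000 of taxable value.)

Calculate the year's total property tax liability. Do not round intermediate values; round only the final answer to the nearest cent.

Uncapped assessed value = $1,962,100 × 0.9 = $1,765,890
Cap limit = $1,765,200 × 1.03 = $1,818,156
Taxable assessed value = min($1,765,890, $1,818,156) = $1,765,890 (cap does not bind)
City of Kemper: $1,765,890 × 0.00973 = $17,182.1097
Willowmere ISD: $1,765,890 × 0.01597 = $28,201.2633
Ironvale County: $1,765,890 × 0.0136 = $24,016.104
Total = $69,399.477

$69,399.48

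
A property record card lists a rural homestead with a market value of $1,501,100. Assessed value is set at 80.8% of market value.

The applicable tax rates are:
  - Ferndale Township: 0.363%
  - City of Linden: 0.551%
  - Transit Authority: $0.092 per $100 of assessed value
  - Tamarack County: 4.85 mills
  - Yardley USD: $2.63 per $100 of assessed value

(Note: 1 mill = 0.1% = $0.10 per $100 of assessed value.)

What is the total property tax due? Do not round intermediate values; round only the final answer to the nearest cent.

Assessed value = $1,501,100 × 0.808 = $1,212,888.8
Ferndale Township: $1,212,888.8 × 0.00363 = $4,402.786344
City of Linden: $1,212,888.8 × 0.00551 = $6,683.017288
Transit Authority: $1,212,888.8 × 0.00092 = $1,115.857696
Tamarack County: $1,212,888.8 × 0.00485 = $5,882.51068
Yardley USD: $1,212,888.8 × 0.0263 = $31,898.97544
Total = $49,983.147448

$49,983.15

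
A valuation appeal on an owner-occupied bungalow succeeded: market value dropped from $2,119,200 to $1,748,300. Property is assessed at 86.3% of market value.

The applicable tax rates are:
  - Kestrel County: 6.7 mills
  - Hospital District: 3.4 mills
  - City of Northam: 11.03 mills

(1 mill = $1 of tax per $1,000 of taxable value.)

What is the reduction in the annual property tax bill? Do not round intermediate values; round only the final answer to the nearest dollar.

Old assessed value = $2,119,200 × 0.863 = $1,828,869.6
New assessed value = $1,748,300 × 0.863 = $1,508,782.9
Combined rate = 0.0067 + 0.0034 + 0.01103 = 0.02113
Old tax = $1,828,869.6 × 0.02113 = $38,644.014648
New tax = $1,508,782.9 × 0.02113 = $31,880.582677
Reduction = $38,644.014648 − $31,880.582677 = $6,763.431971

$6,763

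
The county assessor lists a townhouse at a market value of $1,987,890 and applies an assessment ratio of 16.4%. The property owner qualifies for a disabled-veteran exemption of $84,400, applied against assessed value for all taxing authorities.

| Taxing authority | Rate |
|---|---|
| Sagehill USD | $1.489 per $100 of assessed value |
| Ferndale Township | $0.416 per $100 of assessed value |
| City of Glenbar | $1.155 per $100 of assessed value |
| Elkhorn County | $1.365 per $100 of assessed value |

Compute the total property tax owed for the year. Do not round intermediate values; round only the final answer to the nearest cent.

Assessed value = $1,987,890 × 0.164 = $326,013.96
Taxable value = $326,013.96 − $84,400 = $241,613.96
Sagehill USD: $241,613.96 × 0.01489 = $3,597.6318644
Ferndale Township: $241,613.96 × 0.00416 = $1,005.1140736
City of Glenbar: $241,613.96 × 0.01155 = $2,790.641238
Elkhorn County: $241,613.96 × 0.01365 = $3,298.030554
Total = $3,597.6318644 + $1,005.1140736 + $2,790.641238 + $3,298.030554 = $10,691.41773

$10,691.42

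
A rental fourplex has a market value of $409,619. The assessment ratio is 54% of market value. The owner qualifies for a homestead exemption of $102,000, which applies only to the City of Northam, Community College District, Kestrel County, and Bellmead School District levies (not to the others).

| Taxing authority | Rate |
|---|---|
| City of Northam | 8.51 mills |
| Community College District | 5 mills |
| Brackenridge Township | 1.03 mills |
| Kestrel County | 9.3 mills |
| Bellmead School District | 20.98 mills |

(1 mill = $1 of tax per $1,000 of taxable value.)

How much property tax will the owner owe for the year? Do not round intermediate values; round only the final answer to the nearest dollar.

Assessed value = $409,619 × 0.54 = $221,194.26
City of Northam: ($221,194.26 − $102,000) × 0.00851 = $119,194.26 × 0.00851 = $1,014.3431526
Community College District: ($221,194.26 − $102,000) × 0.005 = $119,194.26 × 0.005 = $595.9713
Brackenridge Township: $221,194.26 × 0.00103 = $227.8300878
Kestrel County: ($221,194.26 − $102,000) × 0.0093 = $119,194.26 × 0.0093 = $1,108.506618
Bellmead School District: ($221,194.26 − $102,000) × 0.02098 = $119,194.26 × 0.02098 = $2,500.6955748
Total = $5,447.3467332

$5,447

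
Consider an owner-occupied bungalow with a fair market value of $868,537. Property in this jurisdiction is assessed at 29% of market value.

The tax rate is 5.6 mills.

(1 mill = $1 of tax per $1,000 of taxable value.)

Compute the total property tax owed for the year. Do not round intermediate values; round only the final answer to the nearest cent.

$1,410.50

Assessed value = $868,537 × 0.29 = $251,875.73
Tax = $251,875.73 × 0.0056 = $1,410.504088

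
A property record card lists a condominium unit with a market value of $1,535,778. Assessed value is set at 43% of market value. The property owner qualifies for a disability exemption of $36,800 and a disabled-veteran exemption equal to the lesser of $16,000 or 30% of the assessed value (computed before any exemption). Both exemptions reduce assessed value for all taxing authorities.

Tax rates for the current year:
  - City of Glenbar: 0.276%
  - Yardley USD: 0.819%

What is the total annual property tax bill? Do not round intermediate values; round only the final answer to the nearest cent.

Assessed value = $1,535,778 × 0.43 = $660,384.54
Disabled-veteran exemption = min($16,000, 30% × $660,384.54) = min($16,000, $198,115.362) = $16,000 (dollar cap binds)
Taxable value = $660,384.54 − $36,800 − $16,000 = $607,584.54
City of Glenbar: $607,584.54 × 0.00276 = $1,676.9333304
Yardley USD: $607,584.54 × 0.00819 = $4,976.1173826
Total = $6,653.050713

$6,653.05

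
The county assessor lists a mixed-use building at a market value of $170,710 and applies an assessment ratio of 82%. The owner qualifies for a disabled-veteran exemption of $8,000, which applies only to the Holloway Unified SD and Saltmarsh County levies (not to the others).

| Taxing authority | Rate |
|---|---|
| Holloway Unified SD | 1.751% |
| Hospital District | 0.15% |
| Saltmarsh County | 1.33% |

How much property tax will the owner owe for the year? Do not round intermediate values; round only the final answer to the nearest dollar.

Assessed value = $170,710 × 0.82 = $139,982.2
Holloway Unified SD: ($139,982.2 − $8,000) × 0.01751 = $131,982.2 × 0.01751 = $2,311.008322
Hospital District: $139,982.2 × 0.0015 = $209.9733
Saltmarsh County: ($139,982.2 − $8,000) × 0.0133 = $131,982.2 × 0.0133 = $1,755.36326
Total = $4,276.344882

$4,276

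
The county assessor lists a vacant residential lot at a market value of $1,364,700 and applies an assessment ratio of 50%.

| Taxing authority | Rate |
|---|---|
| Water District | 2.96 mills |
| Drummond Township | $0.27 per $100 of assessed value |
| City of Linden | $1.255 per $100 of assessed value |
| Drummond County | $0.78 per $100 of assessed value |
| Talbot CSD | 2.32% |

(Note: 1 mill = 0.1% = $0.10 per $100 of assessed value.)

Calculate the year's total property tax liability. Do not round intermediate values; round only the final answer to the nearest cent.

Assessed value = $1,364,700 × 0.5 = $682,350
Water District: $682,350 × 0.00296 = $2,019.756
Drummond Township: $682,350 × 0.0027 = $1,842.345
City of Linden: $682,350 × 0.01255 = $8,563.4925
Drummond County: $682,350 × 0.0078 = $5,322.33
Talbot CSD: $682,350 × 0.0232 = $15,830.52
Total = $33,578.4435

$33,578.44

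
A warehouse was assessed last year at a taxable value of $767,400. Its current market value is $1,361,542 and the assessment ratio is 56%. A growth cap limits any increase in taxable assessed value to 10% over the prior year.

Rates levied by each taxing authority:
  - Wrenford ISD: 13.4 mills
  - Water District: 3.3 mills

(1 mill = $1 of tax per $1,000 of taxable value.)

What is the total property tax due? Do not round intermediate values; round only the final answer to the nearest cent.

$12,733.14

Uncapped assessed value = $1,361,542 × 0.56 = $762,463.52
Cap limit = $767,400 × 1.1 = $844,140
Taxable assessed value = min($762,463.52, $844,140) = $762,463.52 (cap does not bind)
Wrenford ISD: $762,463.52 × 0.0134 = $10,217.011168
Water District: $762,463.52 × 0.0033 = $2,516.129616
Total = $12,733.140784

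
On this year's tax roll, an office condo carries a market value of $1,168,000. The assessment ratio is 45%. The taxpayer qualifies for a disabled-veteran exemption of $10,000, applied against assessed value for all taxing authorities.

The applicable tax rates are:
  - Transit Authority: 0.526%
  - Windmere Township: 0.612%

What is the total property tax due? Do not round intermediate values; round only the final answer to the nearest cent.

Assessed value = $1,168,000 × 0.45 = $525,600
Taxable value = $525,600 − $10,000 = $515,600
Transit Authority: $515,600 × 0.00526 = $2,712.056
Windmere Township: $515,600 × 0.00612 = $3,155.472
Total = $2,712.056 + $3,155.472 = $5,867.528

$5,867.53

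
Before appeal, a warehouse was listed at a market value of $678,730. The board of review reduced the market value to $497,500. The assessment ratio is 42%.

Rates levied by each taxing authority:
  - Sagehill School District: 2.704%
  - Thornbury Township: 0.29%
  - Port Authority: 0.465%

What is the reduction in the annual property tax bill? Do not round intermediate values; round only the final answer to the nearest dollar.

Old assessed value = $678,730 × 0.42 = $285,066.6
New assessed value = $497,500 × 0.42 = $208,950
Combined rate = 0.02704 + 0.0029 + 0.00465 = 0.03459
Old tax = $285,066.6 × 0.03459 = $9,860.453694
New tax = $208,950 × 0.03459 = $7,227.5805
Reduction = $9,860.453694 − $7,227.5805 = $2,632.873194

$2,633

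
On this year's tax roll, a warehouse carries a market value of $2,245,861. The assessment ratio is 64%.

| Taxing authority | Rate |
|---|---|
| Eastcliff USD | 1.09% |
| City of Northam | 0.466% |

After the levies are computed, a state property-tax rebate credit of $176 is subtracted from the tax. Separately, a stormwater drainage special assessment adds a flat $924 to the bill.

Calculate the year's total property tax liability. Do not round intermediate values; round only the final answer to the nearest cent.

$23,113.18

Assessed value = $2,245,861 × 0.64 = $1,437,351.04
Eastcliff USD: $1,437,351.04 × 0.0109 = $15,667.126336
City of Northam: $1,437,351.04 × 0.00466 = $6,698.0558464
Levies subtotal = $22,365.1821824
After credit = $22,365.1821824 − $176 = $22,189.1821824
Total = $22,189.1821824 + $924 = $23,113.1821824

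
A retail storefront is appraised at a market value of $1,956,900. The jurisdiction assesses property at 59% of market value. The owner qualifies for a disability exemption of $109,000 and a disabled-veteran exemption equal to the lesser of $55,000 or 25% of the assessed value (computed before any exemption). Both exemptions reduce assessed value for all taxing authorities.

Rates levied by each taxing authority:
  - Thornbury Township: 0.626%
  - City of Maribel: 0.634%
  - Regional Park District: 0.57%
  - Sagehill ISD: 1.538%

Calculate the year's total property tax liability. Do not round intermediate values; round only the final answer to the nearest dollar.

Assessed value = $1,956,900 × 0.59 = $1,154,571
Disabled-veteran exemption = min($55,000, 25% × $1,154,571) = min($55,000, $288,642.75) = $55,000 (dollar cap binds)
Taxable value = $1,154,571 − $109,000 − $55,000 = $990,571
Thornbury Township: $990,571 × 0.00626 = $6,200.97446
City of Maribel: $990,571 × 0.00634 = $6,280.22014
Regional Park District: $990,571 × 0.0057 = $5,646.2547
Sagehill ISD: $990,571 × 0.01538 = $15,234.98198
Total = $33,362.43128

$33,362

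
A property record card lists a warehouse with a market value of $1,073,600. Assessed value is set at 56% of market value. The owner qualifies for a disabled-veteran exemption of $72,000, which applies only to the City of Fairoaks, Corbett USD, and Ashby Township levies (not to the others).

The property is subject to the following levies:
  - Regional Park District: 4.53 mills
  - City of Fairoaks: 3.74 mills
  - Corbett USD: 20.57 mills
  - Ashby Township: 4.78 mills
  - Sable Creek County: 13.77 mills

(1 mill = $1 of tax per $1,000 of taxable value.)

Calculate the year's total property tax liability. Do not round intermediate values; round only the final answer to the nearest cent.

Assessed value = $1,073,600 × 0.56 = $601,216
Regional Park District: $601,216 × 0.00453 = $2,723.50848
City of Fairoaks: ($601,216 − $72,000) × 0.00374 = $529,216 × 0.00374 = $1,979.26784
Corbett USD: ($601,216 − $72,000) × 0.02057 = $529,216 × 0.02057 = $10,885.97312
Ashby Township: ($601,216 − $72,000) × 0.00478 = $529,216 × 0.00478 = $2,529.65248
Sable Creek County: $601,216 × 0.01377 = $8,278.74432
Total = $26,397.14624

$26,397.15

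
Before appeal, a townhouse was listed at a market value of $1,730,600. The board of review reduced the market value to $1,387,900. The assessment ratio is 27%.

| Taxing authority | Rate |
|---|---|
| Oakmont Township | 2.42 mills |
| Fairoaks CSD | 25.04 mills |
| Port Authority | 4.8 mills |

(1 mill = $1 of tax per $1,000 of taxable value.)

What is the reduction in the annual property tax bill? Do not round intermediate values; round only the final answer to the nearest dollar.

$2,985

Old assessed value = $1,730,600 × 0.27 = $467,262
New assessed value = $1,387,900 × 0.27 = $374,733
Combined rate = 0.00242 + 0.02504 + 0.0048 = 0.03226
Old tax = $467,262 × 0.03226 = $15,073.87212
New tax = $374,733 × 0.03226 = $12,088.88658
Reduction = $15,073.87212 − $12,088.88658 = $2,984.98554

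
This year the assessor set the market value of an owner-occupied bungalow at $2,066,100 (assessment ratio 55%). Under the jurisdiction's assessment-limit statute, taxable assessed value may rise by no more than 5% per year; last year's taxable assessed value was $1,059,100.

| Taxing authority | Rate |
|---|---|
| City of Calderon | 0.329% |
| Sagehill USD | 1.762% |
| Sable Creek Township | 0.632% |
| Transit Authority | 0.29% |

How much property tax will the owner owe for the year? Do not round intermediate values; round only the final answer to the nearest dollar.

$33,506

Uncapped assessed value = $2,066,100 × 0.55 = $1,136,355
Cap limit = $1,059,100 × 1.05 = $1,112,055
Taxable assessed value = min($1,136,355, $1,112,055) = $1,112,055 (cap binds)
City of Calderon: $1,112,055 × 0.00329 = $3,658.66095
Sagehill USD: $1,112,055 × 0.01762 = $19,594.4091
Sable Creek Township: $1,112,055 × 0.00632 = $7,028.1876
Transit Authority: $1,112,055 × 0.0029 = $3,224.9595
Total = $33,506.21715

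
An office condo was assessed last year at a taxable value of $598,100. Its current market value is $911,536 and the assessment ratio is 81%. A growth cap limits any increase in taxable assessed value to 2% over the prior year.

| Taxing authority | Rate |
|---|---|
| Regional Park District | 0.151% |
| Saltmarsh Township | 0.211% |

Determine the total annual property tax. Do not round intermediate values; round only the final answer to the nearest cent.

$2,208.42

Uncapped assessed value = $911,536 × 0.81 = $738,344.16
Cap limit = $598,100 × 1.02 = $610,062
Taxable assessed value = min($738,344.16, $610,062) = $610,062 (cap binds)
Regional Park District: $610,062 × 0.00151 = $921.19362
Saltmarsh Township: $610,062 × 0.00211 = $1,287.23082
Total = $2,208.42444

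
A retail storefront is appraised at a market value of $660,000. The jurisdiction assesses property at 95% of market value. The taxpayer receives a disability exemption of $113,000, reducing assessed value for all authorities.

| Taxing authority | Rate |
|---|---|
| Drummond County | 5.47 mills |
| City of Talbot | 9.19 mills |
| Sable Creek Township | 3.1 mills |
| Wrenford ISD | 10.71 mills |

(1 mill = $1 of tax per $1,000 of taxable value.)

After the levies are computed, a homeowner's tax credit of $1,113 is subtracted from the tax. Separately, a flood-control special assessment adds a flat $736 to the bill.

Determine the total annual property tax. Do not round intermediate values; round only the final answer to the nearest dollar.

Assessed value = $660,000 × 0.95 = $627,000
Taxable value = $627,000 − $113,000 = $514,000
Drummond County: $514,000 × 0.00547 = $2,811.58
City of Talbot: $514,000 × 0.00919 = $4,723.66
Sable Creek Township: $514,000 × 0.0031 = $1,593.4
Wrenford ISD: $514,000 × 0.01071 = $5,504.94
Levies subtotal = $14,633.58
After credit = $14,633.58 − $1,113 = $13,520.58
Total = $13,520.58 + $736 = $14,256.58

$14,257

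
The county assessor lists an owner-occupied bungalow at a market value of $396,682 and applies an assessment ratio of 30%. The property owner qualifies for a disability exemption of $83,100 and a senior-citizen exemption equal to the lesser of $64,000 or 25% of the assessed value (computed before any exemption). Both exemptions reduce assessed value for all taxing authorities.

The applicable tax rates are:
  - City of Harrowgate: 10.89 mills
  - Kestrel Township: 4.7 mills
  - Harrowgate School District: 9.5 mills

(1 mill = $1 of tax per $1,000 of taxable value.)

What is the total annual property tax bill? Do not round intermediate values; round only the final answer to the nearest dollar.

Assessed value = $396,682 × 0.3 = $119,004.6
Senior-citizen exemption = min($64,000, 25% × $119,004.6) = min($64,000, $29,751.15) = $29,751.15 (percentage binds)
Taxable value = $119,004.6 − $83,100 − $29,751.15 = $6,153.45
City of Harrowgate: $6,153.45 × 0.01089 = $67.0110705
Kestrel Township: $6,153.45 × 0.0047 = $28.921215
Harrowgate School District: $6,153.45 × 0.0095 = $58.457775
Total = $154.3900605

$154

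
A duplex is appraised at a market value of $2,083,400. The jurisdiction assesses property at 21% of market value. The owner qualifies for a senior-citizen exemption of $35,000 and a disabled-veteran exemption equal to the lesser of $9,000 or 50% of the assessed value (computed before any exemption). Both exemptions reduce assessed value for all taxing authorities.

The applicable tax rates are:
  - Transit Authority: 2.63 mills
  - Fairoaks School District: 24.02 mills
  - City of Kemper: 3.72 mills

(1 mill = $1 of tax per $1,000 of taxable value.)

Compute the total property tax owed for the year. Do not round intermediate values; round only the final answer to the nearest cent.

$11,951.02

Assessed value = $2,083,400 × 0.21 = $437,514
Disabled-veteran exemption = min($9,000, 50% × $437,514) = min($9,000, $218,757) = $9,000 (dollar cap binds)
Taxable value = $437,514 − $35,000 − $9,000 = $393,514
Transit Authority: $393,514 × 0.00263 = $1,034.94182
Fairoaks School District: $393,514 × 0.02402 = $9,452.20628
City of Kemper: $393,514 × 0.00372 = $1,463.87208
Total = $11,951.02018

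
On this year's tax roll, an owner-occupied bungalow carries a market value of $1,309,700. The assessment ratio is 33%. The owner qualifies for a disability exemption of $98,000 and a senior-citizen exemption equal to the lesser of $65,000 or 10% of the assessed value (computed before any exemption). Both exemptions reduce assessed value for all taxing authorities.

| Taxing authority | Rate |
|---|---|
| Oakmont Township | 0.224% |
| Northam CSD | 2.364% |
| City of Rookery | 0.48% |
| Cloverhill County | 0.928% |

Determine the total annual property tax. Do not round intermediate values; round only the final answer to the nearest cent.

Assessed value = $1,309,700 × 0.33 = $432,201
Senior-citizen exemption = min($65,000, 10% × $432,201) = min($65,000, $43,220.1) = $43,220.1 (percentage binds)
Taxable value = $432,201 − $98,000 − $43,220.1 = $290,980.9
Oakmont Township: $290,980.9 × 0.00224 = $651.797216
Northam CSD: $290,980.9 × 0.02364 = $6,878.788476
City of Rookery: $290,980.9 × 0.0048 = $1,396.70832
Cloverhill County: $290,980.9 × 0.00928 = $2,700.302752
Total = $11,627.596764

$11,627.60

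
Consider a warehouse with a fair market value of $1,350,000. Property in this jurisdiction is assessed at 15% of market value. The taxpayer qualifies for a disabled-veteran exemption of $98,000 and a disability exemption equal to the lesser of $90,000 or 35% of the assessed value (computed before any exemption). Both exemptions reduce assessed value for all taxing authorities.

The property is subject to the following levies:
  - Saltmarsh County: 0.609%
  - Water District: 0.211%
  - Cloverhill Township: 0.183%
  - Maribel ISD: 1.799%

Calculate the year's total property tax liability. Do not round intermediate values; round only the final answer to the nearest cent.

$942.17

Assessed value = $1,350,000 × 0.15 = $202,500
Disability exemption = min($90,000, 35% × $202,500) = min($90,000, $70,875) = $70,875 (percentage binds)
Taxable value = $202,500 − $98,000 − $70,875 = $33,625
Saltmarsh County: $33,625 × 0.00609 = $204.77625
Water District: $33,625 × 0.00211 = $70.94875
Cloverhill Township: $33,625 × 0.00183 = $61.53375
Maribel ISD: $33,625 × 0.01799 = $604.91375
Total = $942.1725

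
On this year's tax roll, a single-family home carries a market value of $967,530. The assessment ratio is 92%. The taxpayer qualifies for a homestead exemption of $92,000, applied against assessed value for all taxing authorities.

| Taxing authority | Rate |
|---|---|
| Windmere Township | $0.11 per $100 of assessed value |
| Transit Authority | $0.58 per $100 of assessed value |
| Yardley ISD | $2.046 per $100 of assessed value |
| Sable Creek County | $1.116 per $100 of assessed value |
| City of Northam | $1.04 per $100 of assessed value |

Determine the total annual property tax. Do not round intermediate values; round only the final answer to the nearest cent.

$39,044.40

Assessed value = $967,530 × 0.92 = $890,127.6
Taxable value = $890,127.6 − $92,000 = $798,127.6
Windmere Township: $798,127.6 × 0.0011 = $877.94036
Transit Authority: $798,127.6 × 0.0058 = $4,629.14008
Yardley ISD: $798,127.6 × 0.02046 = $16,329.690696
Sable Creek County: $798,127.6 × 0.01116 = $8,907.104016
City of Northam: $798,127.6 × 0.0104 = $8,300.52704
Total = $877.94036 + $4,629.14008 + $16,329.690696 + $8,907.104016 + $8,300.52704 = $39,044.402192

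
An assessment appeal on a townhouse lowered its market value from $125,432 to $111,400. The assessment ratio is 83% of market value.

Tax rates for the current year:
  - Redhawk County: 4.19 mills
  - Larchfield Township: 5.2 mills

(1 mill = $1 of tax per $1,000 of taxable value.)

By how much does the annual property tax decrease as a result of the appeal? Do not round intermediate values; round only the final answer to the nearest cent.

$109.36

Old assessed value = $125,432 × 0.83 = $104,108.56
New assessed value = $111,400 × 0.83 = $92,462
Combined rate = 0.00419 + 0.0052 = 0.00939
Old tax = $104,108.56 × 0.00939 = $977.5793784
New tax = $92,462 × 0.00939 = $868.21818
Reduction = $977.5793784 − $868.21818 = $109.3611984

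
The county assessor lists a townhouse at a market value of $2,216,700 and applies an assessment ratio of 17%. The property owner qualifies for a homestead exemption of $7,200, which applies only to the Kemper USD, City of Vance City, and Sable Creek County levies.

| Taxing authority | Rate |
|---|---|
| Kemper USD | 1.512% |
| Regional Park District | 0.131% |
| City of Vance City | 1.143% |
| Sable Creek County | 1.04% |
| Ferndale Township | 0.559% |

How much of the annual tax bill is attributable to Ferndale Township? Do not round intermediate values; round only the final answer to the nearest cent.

Assessed value = $2,216,700 × 0.17 = $376,839
Ferndale Township taxable value = $376,839 (exemption does not apply)
Ferndale Township levy = $376,839 × 0.00559 = $2,106.53001

$2,106.53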